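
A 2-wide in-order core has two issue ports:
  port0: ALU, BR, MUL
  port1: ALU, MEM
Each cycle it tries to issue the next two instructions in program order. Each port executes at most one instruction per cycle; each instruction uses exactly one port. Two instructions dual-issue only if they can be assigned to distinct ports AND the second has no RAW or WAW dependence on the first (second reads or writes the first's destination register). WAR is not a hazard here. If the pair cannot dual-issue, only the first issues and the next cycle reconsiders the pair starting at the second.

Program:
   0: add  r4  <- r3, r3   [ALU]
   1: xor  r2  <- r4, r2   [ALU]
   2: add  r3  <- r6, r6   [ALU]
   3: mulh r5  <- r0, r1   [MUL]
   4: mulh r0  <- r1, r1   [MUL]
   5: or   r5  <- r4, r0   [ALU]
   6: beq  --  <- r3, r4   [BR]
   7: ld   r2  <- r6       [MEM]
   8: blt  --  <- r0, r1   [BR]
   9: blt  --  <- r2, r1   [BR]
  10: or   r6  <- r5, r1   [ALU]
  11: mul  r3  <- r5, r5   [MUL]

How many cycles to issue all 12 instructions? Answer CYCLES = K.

CYCLES = 8

  cy0 -> i0 (add) RAW r4
  cy1 -> i1,i2 (xor+add) dual
  cy2 -> i3 (mulh) no-port MUL/MUL
  cy3 -> i4 (mulh) RAW r0
  cy4 -> i5,i6 (or+beq) dual
  cy5 -> i7,i8 (ld+blt) dual
  cy6 -> i9,i10 (blt+or) dual
  cy7 -> i11 (mul) tail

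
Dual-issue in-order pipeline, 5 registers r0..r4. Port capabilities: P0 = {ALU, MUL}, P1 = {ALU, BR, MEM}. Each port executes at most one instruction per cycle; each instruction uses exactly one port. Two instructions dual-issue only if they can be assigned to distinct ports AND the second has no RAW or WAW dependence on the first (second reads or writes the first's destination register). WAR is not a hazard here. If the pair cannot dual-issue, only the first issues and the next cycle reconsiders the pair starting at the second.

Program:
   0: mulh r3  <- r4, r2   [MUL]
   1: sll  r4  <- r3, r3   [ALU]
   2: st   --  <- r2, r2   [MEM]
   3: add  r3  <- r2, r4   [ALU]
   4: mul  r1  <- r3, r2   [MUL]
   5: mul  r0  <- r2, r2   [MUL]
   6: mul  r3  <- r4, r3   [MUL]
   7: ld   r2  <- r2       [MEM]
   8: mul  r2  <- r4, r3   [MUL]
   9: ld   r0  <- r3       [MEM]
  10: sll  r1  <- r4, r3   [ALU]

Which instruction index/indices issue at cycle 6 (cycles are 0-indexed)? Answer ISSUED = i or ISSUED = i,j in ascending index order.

c0: i0 mulh  RAW r3
c1: i1/i2 sll st  pair
c2: i3 add  RAW r3
c3: i4 mul  no-port MUL/MUL
c4: i5 mul  no-port MUL/MUL
c5: i6/i7 mul ld  pair
c6: i8/i9 mul ld  pair
c7: i10 sll  tail

ISSUED = 8,9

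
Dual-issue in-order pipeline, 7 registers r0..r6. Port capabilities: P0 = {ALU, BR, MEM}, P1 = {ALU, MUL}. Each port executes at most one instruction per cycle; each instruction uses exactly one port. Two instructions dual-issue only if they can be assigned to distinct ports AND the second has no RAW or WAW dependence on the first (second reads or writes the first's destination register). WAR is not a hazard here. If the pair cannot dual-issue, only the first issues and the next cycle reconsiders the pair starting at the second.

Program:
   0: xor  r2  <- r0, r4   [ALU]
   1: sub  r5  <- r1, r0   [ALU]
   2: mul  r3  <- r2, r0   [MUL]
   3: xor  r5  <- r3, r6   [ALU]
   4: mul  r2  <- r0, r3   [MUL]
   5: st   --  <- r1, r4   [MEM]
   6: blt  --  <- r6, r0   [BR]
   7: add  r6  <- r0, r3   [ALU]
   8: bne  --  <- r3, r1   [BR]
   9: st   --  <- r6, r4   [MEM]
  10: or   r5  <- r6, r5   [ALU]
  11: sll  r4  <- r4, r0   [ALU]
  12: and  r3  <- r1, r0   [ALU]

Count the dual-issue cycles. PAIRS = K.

#0 head=0: xor.ALU;sub.ALU i0,i1 2-wide
#1 head=2: mul.MUL i2 RAW r3
#2 head=3: xor.ALU;mul.MUL i3,i4 2-wide
#3 head=5: st.MEM i5 no-port MEM/BR
#4 head=6: blt.BR;add.ALU i6,i7 2-wide
#5 head=8: bne.BR i8 no-port BR/MEM
#6 head=9: st.MEM;or.ALU i9,i10 2-wide
#7 head=11: sll.ALU;and.ALU i11,i12 2-wide

PAIRS = 5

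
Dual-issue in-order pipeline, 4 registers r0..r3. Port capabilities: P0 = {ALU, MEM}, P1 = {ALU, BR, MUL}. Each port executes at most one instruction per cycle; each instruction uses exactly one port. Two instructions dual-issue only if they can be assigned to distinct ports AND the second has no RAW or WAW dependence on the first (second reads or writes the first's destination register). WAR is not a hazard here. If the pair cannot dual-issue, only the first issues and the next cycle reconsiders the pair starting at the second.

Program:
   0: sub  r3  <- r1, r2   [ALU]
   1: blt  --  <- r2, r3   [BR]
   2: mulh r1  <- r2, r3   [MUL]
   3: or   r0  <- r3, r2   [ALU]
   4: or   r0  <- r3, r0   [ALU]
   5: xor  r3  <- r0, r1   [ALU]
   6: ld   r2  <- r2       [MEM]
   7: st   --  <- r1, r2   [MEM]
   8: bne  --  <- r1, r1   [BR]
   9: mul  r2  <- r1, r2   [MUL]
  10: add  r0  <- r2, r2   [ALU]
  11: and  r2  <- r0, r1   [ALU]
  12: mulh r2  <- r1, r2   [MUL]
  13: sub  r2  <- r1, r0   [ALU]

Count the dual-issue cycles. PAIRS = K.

[0] i0  sub.ALU  -- RAW r3
[1] i1  blt.BR  -- no-port BR/MUL
[2] i2/i3  mulh.MUL;or.ALU  -- 2-wide
[3] i4  or.ALU  -- RAW r0
[4] i5/i6  xor.ALU;ld.MEM  -- 2-wide
[5] i7/i8  st.MEM;bne.BR  -- 2-wide
[6] i9  mul.MUL  -- RAW r2
[7] i10  add.ALU  -- RAW r0
[8] i11  and.ALU  -- RAW+WAW r2
[9] i12  mulh.MUL  -- WAW r2
[10] i13  sub.ALU  -- tail

PAIRS = 3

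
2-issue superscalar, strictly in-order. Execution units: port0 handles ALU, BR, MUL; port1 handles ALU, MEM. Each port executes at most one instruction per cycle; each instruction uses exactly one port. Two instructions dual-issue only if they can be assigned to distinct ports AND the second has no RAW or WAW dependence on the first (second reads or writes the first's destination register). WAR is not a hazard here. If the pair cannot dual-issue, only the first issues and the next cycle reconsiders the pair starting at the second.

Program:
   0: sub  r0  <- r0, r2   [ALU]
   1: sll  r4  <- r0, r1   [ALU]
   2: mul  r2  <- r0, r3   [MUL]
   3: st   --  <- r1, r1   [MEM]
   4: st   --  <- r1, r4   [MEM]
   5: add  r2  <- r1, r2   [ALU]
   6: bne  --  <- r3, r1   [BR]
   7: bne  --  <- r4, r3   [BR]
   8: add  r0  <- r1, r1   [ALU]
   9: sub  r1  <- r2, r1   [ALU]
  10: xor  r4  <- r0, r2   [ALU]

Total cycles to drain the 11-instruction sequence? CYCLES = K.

  cy0 -> i0 (sub.ALU) RAW r0
  cy1 -> i1+i2 (sll.ALU+mul.MUL) dual
  cy2 -> i3 (st.MEM) no-port MEM/MEM
  cy3 -> i4+i5 (st.MEM+add.ALU) dual
  cy4 -> i6 (bne.BR) no-port BR/BR
  cy5 -> i7+i8 (bne.BR+add.ALU) dual
  cy6 -> i9+i10 (sub.ALU+xor.ALU) dual

CYCLES = 7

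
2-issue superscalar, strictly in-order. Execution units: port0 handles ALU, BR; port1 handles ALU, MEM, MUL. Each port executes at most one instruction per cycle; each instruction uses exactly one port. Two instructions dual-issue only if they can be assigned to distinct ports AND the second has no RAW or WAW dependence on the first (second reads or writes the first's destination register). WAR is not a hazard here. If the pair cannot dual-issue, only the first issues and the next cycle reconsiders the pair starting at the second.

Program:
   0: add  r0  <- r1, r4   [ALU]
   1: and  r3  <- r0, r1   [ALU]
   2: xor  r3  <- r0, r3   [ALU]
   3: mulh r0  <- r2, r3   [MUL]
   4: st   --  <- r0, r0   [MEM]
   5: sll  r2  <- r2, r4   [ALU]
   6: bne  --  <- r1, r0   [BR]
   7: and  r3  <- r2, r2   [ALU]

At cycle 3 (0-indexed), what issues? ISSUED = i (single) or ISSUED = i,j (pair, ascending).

ISSUED = 3

#0 head=0: add i0 RAW r0
#1 head=1: and i1 RAW+WAW r3
#2 head=2: xor i2 RAW r3
#3 head=3: mulh i3 no-port MUL/MEM
#4 head=4: st/sll i4,i5 pair
#5 head=6: bne/and i6,i7 pair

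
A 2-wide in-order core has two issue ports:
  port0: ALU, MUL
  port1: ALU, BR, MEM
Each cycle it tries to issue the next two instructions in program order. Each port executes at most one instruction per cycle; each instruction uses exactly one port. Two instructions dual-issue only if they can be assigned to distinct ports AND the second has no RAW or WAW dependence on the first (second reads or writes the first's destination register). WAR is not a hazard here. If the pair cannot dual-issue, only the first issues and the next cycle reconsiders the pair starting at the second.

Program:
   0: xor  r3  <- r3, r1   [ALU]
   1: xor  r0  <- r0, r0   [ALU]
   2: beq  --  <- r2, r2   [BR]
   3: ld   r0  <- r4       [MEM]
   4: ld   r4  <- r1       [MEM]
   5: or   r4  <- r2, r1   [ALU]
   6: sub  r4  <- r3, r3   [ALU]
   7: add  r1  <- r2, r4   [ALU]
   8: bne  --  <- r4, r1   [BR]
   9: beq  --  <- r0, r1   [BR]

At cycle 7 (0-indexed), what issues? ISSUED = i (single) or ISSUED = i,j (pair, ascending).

ISSUED = 8

#0 head=0: xor xor i0+i1 pair
#1 head=2: beq i2 no-port BR/MEM
#2 head=3: ld i3 no-port MEM/MEM
#3 head=4: ld i4 WAW r4
#4 head=5: or i5 WAW r4
#5 head=6: sub i6 RAW r4
#6 head=7: add i7 RAW r1
#7 head=8: bne i8 no-port BR/BR
#8 head=9: beq i9 tail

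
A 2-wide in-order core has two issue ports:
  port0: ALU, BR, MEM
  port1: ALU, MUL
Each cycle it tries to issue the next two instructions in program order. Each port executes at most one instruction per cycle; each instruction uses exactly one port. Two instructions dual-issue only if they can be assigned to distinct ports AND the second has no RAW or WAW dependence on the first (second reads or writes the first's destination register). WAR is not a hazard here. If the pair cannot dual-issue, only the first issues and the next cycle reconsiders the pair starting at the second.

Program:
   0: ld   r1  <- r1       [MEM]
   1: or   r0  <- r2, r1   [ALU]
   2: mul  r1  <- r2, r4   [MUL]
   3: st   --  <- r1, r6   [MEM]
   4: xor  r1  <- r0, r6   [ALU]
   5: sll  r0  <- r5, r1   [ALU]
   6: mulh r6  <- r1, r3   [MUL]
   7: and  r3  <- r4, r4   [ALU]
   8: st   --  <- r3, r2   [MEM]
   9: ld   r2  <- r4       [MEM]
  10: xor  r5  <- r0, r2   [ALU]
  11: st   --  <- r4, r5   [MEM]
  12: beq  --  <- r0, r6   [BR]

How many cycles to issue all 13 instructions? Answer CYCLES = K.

t=0 i0:ld.MEM ; RAW r1
t=1 i1,i2:or.ALU mul.MUL ; pair
t=2 i3,i4:st.MEM xor.ALU ; pair
t=3 i5,i6:sll.ALU mulh.MUL ; pair
t=4 i7:and.ALU ; RAW r3
t=5 i8:st.MEM ; no-port MEM/MEM
t=6 i9:ld.MEM ; RAW r2
t=7 i10:xor.ALU ; RAW r5
t=8 i11:st.MEM ; no-port MEM/BR
t=9 i12:beq.BR ; tail

CYCLES = 10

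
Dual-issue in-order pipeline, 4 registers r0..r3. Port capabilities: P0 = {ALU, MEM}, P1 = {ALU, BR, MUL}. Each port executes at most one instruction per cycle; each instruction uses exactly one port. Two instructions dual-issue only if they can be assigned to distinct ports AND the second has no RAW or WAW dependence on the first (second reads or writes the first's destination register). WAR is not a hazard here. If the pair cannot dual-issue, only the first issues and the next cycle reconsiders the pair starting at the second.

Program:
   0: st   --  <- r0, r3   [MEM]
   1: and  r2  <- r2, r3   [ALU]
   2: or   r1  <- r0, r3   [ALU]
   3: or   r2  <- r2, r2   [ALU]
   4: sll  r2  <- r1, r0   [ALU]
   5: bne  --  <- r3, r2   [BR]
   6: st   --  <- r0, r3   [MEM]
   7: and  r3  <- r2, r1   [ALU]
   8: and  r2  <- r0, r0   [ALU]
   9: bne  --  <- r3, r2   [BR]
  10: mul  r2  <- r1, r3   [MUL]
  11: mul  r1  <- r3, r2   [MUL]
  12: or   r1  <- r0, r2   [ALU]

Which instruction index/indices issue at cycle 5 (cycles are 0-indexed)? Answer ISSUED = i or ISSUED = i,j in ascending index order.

ISSUED = 9

0. st;and @i0+i1  | pair
1. or;or @i2+i3  | pair
2. sll @i4  | RAW r2
3. bne;st @i5+i6  | pair
4. and;and @i7+i8  | pair
5. bne @i9  | no-port BR/MUL
6. mul @i10  | no-port MUL/MUL
7. mul @i11  | WAW r1
8. or @i12  | tail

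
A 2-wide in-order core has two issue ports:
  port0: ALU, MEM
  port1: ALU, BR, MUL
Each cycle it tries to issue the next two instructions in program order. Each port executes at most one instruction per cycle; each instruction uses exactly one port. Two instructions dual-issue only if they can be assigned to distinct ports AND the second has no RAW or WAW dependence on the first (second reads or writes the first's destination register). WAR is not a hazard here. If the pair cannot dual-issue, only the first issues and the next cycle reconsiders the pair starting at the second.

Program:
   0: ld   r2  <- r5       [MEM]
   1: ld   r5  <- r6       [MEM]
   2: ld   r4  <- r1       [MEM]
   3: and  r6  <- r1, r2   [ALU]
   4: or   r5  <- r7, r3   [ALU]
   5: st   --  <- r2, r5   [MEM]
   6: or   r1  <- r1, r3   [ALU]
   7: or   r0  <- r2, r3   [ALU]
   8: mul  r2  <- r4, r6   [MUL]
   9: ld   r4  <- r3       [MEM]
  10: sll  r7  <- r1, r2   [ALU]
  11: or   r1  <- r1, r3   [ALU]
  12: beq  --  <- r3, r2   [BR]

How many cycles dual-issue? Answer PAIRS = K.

  cy0 -> i0 (ld.MEM) no-port MEM/MEM
  cy1 -> i1 (ld.MEM) no-port MEM/MEM
  cy2 -> i2,i3 (ld.MEM+and.ALU) 2-wide
  cy3 -> i4 (or.ALU) RAW r5
  cy4 -> i5,i6 (st.MEM+or.ALU) 2-wide
  cy5 -> i7,i8 (or.ALU+mul.MUL) 2-wide
  cy6 -> i9,i10 (ld.MEM+sll.ALU) 2-wide
  cy7 -> i11,i12 (or.ALU+beq.BR) 2-wide

PAIRS = 5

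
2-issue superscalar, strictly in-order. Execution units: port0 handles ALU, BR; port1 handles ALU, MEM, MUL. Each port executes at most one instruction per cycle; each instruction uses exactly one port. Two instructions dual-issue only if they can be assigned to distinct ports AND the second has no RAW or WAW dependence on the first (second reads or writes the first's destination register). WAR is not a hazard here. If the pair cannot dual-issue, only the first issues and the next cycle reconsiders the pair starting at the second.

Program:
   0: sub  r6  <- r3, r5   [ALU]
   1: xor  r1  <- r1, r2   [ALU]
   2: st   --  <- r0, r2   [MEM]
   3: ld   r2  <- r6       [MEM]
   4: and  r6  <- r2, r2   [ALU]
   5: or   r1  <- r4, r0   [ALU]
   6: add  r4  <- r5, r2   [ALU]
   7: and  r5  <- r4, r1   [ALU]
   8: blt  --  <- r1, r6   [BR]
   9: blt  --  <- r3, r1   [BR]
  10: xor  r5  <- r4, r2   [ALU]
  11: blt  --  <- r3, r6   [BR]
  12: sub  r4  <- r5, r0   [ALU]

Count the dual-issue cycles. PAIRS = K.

[0] i0,i1  sub+xor  -- pair
[1] i2  st  -- no-port MEM/MEM
[2] i3  ld  -- RAW r2
[3] i4,i5  and+or  -- pair
[4] i6  add  -- RAW r4
[5] i7,i8  and+blt  -- pair
[6] i9,i10  blt+xor  -- pair
[7] i11,i12  blt+sub  -- pair

PAIRS = 5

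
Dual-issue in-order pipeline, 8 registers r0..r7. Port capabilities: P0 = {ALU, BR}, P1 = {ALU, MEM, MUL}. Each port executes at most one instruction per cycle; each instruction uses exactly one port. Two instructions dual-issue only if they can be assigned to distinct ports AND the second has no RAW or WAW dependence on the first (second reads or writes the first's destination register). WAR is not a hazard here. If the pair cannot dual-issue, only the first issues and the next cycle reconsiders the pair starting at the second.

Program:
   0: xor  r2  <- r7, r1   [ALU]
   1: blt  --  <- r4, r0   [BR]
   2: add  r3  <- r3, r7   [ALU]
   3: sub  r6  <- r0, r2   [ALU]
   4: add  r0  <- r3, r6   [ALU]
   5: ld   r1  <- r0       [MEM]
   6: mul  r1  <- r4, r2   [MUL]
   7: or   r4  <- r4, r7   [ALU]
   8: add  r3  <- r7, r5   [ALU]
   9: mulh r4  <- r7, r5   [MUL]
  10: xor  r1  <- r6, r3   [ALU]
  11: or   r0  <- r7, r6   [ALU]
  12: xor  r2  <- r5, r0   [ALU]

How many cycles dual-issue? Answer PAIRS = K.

PAIRS = 5

#0 head=0: xor/blt i0&i1 dual
#1 head=2: add/sub i2&i3 dual
#2 head=4: add i4 RAW r0
#3 head=5: ld i5 no-port MEM/MUL
#4 head=6: mul/or i6&i7 dual
#5 head=8: add/mulh i8&i9 dual
#6 head=10: xor/or i10&i11 dual
#7 head=12: xor i12 tail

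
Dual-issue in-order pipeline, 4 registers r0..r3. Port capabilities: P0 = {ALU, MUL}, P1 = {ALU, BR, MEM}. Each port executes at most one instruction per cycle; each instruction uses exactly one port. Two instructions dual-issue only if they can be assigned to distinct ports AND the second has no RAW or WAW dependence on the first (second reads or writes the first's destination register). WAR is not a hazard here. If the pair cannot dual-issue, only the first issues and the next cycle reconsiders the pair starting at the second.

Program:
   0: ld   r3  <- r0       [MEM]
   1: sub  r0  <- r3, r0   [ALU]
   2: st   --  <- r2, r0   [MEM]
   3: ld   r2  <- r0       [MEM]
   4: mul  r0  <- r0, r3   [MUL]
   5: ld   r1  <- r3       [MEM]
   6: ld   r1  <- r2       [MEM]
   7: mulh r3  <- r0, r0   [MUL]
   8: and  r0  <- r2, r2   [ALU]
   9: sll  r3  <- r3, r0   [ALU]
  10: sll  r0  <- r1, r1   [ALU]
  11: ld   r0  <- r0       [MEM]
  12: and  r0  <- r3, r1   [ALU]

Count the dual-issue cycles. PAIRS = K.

PAIRS = 3

[0] i0  ld  -- RAW r3
[1] i1  sub  -- RAW r0
[2] i2  st  -- no-port MEM/MEM
[3] i3+i4  ld mul  -- dual
[4] i5  ld  -- no-port MEM/MEM
[5] i6+i7  ld mulh  -- dual
[6] i8  and  -- RAW r0
[7] i9+i10  sll sll  -- dual
[8] i11  ld  -- WAW r0
[9] i12  and  -- tail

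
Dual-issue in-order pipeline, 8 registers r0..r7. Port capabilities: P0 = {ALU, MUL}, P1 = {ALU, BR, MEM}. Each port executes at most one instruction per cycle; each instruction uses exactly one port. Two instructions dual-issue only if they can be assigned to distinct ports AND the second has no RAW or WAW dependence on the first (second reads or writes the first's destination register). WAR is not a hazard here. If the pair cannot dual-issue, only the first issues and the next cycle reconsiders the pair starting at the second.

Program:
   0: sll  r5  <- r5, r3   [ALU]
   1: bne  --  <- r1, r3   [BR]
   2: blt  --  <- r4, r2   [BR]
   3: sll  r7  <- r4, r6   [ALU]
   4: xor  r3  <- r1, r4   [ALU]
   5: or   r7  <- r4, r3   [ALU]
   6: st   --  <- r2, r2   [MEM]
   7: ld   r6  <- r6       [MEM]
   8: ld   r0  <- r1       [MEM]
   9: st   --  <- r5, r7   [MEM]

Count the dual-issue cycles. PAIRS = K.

PAIRS = 3

  cy0 -> i0+i1 (sll bne) dual
  cy1 -> i2+i3 (blt sll) dual
  cy2 -> i4 (xor) RAW r3
  cy3 -> i5+i6 (or st) dual
  cy4 -> i7 (ld) no-port MEM/MEM
  cy5 -> i8 (ld) no-port MEM/MEM
  cy6 -> i9 (st) tail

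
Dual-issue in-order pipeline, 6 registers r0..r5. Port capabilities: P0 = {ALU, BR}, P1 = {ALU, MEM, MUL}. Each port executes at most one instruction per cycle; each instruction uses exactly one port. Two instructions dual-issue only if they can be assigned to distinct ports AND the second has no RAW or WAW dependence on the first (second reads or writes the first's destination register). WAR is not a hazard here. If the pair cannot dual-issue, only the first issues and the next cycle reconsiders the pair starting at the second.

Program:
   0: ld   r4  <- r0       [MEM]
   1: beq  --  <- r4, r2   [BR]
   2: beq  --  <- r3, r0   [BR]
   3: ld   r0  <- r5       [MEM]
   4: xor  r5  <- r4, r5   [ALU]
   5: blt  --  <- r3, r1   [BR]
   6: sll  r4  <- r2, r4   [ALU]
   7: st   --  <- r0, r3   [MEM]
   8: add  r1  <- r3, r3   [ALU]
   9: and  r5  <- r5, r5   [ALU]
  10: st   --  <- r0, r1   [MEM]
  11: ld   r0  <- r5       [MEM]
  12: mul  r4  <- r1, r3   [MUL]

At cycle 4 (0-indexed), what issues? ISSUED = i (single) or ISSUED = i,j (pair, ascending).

ISSUED = 6,7

#0 head=0: ld i0 RAW r4
#1 head=1: beq i1 no-port BR/BR
#2 head=2: beq;ld i2+i3 pair
#3 head=4: xor;blt i4+i5 pair
#4 head=6: sll;st i6+i7 pair
#5 head=8: add;and i8+i9 pair
#6 head=10: st i10 no-port MEM/MEM
#7 head=11: ld i11 no-port MEM/MUL
#8 head=12: mul i12 tail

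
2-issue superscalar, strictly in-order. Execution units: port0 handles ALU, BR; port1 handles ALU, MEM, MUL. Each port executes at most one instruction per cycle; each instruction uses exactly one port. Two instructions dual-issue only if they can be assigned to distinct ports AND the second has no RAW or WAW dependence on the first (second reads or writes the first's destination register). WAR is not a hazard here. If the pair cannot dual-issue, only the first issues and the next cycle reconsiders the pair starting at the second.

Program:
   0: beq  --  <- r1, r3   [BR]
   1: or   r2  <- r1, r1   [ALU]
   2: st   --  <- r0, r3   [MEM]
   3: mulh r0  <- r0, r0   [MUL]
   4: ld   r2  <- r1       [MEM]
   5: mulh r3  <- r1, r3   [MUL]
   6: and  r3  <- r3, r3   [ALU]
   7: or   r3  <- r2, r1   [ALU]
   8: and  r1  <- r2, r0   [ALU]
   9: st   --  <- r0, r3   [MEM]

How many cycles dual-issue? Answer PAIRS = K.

t=0 i0&i1:beq;or ; 2-wide
t=1 i2:st ; no-port MEM/MUL
t=2 i3:mulh ; no-port MUL/MEM
t=3 i4:ld ; no-port MEM/MUL
t=4 i5:mulh ; RAW+WAW r3
t=5 i6:and ; WAW r3
t=6 i7&i8:or;and ; 2-wide
t=7 i9:st ; tail

PAIRS = 2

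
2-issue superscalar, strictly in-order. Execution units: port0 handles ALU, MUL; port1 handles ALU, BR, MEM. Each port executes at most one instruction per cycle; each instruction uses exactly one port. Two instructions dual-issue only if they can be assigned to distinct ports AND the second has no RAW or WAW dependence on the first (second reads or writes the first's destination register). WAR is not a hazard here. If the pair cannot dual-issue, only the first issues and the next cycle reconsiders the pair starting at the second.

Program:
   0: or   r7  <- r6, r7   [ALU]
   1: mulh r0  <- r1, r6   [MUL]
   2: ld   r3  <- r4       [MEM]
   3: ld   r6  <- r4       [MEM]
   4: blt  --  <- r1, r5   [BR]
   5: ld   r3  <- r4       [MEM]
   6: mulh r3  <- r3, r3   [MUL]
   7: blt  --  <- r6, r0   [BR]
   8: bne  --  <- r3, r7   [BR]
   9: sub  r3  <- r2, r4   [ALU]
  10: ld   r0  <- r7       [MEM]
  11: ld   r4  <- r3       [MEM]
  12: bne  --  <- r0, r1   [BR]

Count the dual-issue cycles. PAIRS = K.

[0] i0/i1  or;mulh  -- 2-wide
[1] i2  ld  -- no-port MEM/MEM
[2] i3  ld  -- no-port MEM/BR
[3] i4  blt  -- no-port BR/MEM
[4] i5  ld  -- RAW+WAW r3
[5] i6/i7  mulh;blt  -- 2-wide
[6] i8/i9  bne;sub  -- 2-wide
[7] i10  ld  -- no-port MEM/MEM
[8] i11  ld  -- no-port MEM/BR
[9] i12  bne  -- tail

PAIRS = 3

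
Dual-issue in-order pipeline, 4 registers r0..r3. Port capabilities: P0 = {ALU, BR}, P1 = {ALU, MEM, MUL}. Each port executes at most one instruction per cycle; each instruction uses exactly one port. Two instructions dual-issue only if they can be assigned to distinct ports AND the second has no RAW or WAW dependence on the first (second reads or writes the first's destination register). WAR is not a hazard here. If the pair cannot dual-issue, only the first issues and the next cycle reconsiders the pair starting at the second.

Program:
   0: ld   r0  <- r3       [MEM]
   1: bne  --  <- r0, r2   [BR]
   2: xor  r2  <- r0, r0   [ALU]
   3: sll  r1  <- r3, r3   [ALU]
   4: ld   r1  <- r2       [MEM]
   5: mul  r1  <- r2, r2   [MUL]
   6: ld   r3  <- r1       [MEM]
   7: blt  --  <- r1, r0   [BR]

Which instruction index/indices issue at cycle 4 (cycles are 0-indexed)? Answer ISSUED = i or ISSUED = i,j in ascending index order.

#0 head=0: ld.MEM i0 RAW r0
#1 head=1: bne.BR;xor.ALU i1/i2 2-wide
#2 head=3: sll.ALU i3 WAW r1
#3 head=4: ld.MEM i4 no-port MEM/MUL
#4 head=5: mul.MUL i5 no-port MUL/MEM
#5 head=6: ld.MEM;blt.BR i6/i7 2-wide

ISSUED = 5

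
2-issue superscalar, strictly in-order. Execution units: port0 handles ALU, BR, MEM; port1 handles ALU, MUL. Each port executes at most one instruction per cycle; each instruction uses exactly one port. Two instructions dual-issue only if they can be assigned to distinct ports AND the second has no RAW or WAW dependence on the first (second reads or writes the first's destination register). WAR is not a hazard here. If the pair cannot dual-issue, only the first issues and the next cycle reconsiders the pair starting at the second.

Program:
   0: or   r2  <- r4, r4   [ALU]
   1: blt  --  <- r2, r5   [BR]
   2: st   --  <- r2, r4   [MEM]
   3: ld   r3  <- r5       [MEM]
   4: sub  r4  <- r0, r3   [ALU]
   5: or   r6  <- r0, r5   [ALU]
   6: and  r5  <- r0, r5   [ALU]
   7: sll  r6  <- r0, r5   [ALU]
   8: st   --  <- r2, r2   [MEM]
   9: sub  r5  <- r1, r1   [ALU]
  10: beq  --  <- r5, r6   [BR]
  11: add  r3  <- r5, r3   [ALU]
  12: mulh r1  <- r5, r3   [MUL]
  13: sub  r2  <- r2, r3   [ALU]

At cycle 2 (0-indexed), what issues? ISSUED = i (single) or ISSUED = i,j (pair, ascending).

c0: i0 or  RAW r2
c1: i1 blt  no-port BR/MEM
c2: i2 st  no-port MEM/MEM
c3: i3 ld  RAW r3
c4: i4/i5 sub;or  pair
c5: i6 and  RAW r5
c6: i7/i8 sll;st  pair
c7: i9 sub  RAW r5
c8: i10/i11 beq;add  pair
c9: i12/i13 mulh;sub  pair

ISSUED = 2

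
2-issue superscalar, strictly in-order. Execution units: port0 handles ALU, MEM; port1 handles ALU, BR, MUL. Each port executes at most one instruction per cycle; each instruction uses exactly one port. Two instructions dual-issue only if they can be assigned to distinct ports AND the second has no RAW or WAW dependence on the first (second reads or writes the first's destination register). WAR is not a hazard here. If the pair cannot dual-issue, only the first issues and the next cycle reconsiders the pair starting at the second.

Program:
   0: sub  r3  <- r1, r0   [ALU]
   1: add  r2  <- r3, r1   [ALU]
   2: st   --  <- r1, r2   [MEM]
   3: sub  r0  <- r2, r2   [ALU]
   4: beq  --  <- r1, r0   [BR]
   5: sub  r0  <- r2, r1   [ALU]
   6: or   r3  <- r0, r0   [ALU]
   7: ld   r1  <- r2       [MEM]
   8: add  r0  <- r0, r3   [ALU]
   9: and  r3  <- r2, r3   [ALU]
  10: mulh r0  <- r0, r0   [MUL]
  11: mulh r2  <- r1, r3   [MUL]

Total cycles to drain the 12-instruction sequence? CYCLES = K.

#0 head=0: sub.ALU i0 RAW r3
#1 head=1: add.ALU i1 RAW r2
#2 head=2: st.MEM sub.ALU i2/i3 pair
#3 head=4: beq.BR sub.ALU i4/i5 pair
#4 head=6: or.ALU ld.MEM i6/i7 pair
#5 head=8: add.ALU and.ALU i8/i9 pair
#6 head=10: mulh.MUL i10 no-port MUL/MUL
#7 head=11: mulh.MUL i11 tail

CYCLES = 8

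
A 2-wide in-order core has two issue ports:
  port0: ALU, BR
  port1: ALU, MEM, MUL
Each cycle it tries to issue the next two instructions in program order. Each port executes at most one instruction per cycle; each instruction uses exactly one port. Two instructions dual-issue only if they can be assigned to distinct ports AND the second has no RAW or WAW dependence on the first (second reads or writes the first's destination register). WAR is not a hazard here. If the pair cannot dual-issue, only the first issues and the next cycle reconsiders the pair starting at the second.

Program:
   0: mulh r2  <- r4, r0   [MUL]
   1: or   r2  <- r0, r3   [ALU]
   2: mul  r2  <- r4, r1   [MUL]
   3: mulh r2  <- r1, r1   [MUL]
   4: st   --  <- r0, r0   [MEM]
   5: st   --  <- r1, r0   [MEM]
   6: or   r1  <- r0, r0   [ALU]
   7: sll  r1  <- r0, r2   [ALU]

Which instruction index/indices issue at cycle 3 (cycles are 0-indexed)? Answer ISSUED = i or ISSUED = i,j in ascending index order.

ISSUED = 3

0. mulh @i0  | WAW r2
1. or @i1  | WAW r2
2. mul @i2  | no-port MUL/MUL
3. mulh @i3  | no-port MUL/MEM
4. st @i4  | no-port MEM/MEM
5. st/or @i5&i6  | dual
6. sll @i7  | tail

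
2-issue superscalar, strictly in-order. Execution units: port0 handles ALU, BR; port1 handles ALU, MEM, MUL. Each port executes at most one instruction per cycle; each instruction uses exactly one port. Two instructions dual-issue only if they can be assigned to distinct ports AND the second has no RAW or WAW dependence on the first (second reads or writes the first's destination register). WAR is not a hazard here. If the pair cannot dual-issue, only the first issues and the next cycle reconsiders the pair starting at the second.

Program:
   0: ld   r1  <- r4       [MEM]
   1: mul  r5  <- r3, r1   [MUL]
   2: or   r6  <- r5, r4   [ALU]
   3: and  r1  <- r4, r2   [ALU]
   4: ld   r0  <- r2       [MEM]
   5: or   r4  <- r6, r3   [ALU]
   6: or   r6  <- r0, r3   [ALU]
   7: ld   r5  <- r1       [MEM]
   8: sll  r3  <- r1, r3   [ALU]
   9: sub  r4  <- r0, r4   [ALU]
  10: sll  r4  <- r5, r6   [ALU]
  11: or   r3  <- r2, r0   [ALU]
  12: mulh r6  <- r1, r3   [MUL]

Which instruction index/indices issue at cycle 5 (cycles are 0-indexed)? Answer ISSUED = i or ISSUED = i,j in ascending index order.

c0: i0 ld  no-port MEM/MUL
c1: i1 mul  RAW r5
c2: i2&i3 or;and  pair
c3: i4&i5 ld;or  pair
c4: i6&i7 or;ld  pair
c5: i8&i9 sll;sub  pair
c6: i10&i11 sll;or  pair
c7: i12 mulh  tail

ISSUED = 8,9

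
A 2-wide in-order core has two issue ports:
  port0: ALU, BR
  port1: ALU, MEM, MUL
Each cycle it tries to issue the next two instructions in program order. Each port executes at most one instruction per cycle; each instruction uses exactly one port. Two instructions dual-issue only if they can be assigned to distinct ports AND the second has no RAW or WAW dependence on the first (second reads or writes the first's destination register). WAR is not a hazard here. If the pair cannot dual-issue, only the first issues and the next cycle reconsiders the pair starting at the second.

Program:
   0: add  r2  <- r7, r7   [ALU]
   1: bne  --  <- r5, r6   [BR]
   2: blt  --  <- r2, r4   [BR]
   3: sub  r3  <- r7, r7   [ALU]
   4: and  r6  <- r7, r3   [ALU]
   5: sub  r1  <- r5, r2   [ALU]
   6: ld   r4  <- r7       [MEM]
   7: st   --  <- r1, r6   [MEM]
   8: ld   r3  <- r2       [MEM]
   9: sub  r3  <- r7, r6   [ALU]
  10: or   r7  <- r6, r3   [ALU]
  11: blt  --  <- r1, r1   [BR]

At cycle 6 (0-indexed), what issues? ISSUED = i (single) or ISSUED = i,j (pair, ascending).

[0] i0/i1  add/bne  -- pair
[1] i2/i3  blt/sub  -- pair
[2] i4/i5  and/sub  -- pair
[3] i6  ld  -- no-port MEM/MEM
[4] i7  st  -- no-port MEM/MEM
[5] i8  ld  -- WAW r3
[6] i9  sub  -- RAW r3
[7] i10/i11  or/blt  -- pair

ISSUED = 9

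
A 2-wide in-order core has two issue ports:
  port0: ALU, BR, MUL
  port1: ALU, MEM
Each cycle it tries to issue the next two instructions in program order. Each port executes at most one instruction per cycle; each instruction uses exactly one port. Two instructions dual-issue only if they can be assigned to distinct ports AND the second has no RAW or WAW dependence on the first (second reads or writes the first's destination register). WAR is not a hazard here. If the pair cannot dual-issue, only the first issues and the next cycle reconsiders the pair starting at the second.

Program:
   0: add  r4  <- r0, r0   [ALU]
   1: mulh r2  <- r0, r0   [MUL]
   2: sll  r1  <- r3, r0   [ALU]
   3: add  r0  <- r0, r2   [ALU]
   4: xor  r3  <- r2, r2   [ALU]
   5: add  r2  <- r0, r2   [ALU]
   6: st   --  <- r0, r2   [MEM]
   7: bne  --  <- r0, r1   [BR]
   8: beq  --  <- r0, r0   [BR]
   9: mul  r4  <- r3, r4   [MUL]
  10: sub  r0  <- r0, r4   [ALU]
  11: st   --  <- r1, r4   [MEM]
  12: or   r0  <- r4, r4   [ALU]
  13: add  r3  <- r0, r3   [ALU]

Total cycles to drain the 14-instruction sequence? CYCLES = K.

CYCLES = 9

0. add.ALU+mulh.MUL @i0,i1  | 2-wide
1. sll.ALU+add.ALU @i2,i3  | 2-wide
2. xor.ALU+add.ALU @i4,i5  | 2-wide
3. st.MEM+bne.BR @i6,i7  | 2-wide
4. beq.BR @i8  | no-port BR/MUL
5. mul.MUL @i9  | RAW r4
6. sub.ALU+st.MEM @i10,i11  | 2-wide
7. or.ALU @i12  | RAW r0
8. add.ALU @i13  | tail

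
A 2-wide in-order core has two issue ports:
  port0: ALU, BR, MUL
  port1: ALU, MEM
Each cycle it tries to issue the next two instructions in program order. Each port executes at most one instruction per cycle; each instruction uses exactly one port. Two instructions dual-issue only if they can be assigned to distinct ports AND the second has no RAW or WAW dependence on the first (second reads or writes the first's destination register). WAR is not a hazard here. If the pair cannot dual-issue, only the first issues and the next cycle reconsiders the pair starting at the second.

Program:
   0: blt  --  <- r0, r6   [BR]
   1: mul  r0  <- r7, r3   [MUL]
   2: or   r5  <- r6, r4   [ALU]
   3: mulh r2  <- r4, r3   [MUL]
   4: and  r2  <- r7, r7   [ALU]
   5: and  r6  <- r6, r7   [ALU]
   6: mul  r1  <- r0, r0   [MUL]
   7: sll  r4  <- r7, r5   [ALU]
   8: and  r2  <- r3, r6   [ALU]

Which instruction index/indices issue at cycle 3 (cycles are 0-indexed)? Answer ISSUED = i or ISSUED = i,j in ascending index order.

t=0 i0:blt ; no-port BR/MUL
t=1 i1&i2:mul+or ; 2-wide
t=2 i3:mulh ; WAW r2
t=3 i4&i5:and+and ; 2-wide
t=4 i6&i7:mul+sll ; 2-wide
t=5 i8:and ; tail

ISSUED = 4,5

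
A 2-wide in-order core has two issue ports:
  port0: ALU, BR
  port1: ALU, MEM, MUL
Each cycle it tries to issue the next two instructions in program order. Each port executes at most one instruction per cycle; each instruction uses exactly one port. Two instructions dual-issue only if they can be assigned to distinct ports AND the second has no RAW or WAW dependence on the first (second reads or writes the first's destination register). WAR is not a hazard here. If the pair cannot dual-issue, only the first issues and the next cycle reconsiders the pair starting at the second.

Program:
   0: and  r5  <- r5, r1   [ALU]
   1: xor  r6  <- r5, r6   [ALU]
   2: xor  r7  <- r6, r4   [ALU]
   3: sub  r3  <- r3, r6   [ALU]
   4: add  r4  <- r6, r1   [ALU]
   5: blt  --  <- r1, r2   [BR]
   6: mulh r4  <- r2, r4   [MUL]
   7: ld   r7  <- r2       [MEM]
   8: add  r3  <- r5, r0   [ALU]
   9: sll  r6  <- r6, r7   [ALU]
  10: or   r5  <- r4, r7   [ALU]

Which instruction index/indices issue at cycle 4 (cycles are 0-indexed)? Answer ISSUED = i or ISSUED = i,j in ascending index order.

  cy0 -> i0 (and) RAW r5
  cy1 -> i1 (xor) RAW r6
  cy2 -> i2+i3 (xor;sub) 2-wide
  cy3 -> i4+i5 (add;blt) 2-wide
  cy4 -> i6 (mulh) no-port MUL/MEM
  cy5 -> i7+i8 (ld;add) 2-wide
  cy6 -> i9+i10 (sll;or) 2-wide

ISSUED = 6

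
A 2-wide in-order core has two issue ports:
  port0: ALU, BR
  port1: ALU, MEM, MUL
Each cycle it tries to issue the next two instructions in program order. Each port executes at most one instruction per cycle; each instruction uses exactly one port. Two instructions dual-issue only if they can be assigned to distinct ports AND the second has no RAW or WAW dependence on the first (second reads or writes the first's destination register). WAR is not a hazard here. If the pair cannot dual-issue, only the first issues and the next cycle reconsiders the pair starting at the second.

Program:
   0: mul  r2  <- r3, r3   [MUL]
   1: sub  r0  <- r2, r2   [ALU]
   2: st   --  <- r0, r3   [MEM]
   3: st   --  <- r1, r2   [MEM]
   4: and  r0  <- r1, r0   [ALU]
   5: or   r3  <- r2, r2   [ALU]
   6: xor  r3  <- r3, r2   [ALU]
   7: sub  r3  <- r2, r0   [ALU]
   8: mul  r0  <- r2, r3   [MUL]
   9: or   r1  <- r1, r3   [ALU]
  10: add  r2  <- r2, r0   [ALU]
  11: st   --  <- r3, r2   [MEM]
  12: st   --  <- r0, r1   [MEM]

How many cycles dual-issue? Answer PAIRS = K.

PAIRS = 2

0. mul.MUL @i0  | RAW r2
1. sub.ALU @i1  | RAW r0
2. st.MEM @i2  | no-port MEM/MEM
3. st.MEM;and.ALU @i3,i4  | 2-wide
4. or.ALU @i5  | RAW+WAW r3
5. xor.ALU @i6  | WAW r3
6. sub.ALU @i7  | RAW r3
7. mul.MUL;or.ALU @i8,i9  | 2-wide
8. add.ALU @i10  | RAW r2
9. st.MEM @i11  | no-port MEM/MEM
10. st.MEM @i12  | tail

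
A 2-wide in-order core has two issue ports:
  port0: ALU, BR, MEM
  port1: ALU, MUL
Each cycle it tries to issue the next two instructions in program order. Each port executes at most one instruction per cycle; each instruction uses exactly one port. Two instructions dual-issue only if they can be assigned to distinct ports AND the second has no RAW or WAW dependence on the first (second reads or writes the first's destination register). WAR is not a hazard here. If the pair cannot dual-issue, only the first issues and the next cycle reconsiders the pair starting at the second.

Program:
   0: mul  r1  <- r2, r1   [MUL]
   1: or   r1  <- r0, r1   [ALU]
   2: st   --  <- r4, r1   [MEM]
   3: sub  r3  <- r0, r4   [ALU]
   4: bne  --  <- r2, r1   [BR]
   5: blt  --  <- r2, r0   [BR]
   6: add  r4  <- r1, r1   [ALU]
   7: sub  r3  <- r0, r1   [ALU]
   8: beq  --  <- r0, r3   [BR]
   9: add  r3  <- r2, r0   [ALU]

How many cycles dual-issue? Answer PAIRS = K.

PAIRS = 3

t=0 i0:mul ; RAW+WAW r1
t=1 i1:or ; RAW r1
t=2 i2&i3:st/sub ; pair
t=3 i4:bne ; no-port BR/BR
t=4 i5&i6:blt/add ; pair
t=5 i7:sub ; RAW r3
t=6 i8&i9:beq/add ; pair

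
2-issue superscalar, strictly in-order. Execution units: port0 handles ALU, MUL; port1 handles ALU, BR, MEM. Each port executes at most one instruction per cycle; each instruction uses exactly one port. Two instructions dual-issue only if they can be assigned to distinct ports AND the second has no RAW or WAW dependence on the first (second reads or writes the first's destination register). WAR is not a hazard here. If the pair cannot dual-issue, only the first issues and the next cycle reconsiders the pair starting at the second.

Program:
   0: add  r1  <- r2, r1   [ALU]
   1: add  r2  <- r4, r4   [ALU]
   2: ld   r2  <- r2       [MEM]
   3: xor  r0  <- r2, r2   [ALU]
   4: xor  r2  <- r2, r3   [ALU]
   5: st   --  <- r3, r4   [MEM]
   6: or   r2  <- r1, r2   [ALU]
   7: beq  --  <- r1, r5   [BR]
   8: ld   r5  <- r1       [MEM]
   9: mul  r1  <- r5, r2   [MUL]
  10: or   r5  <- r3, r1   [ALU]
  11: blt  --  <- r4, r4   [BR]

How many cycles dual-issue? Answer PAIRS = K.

#0 head=0: add;add i0/i1 2-wide
#1 head=2: ld i2 RAW r2
#2 head=3: xor;xor i3/i4 2-wide
#3 head=5: st;or i5/i6 2-wide
#4 head=7: beq i7 no-port BR/MEM
#5 head=8: ld i8 RAW r5
#6 head=9: mul i9 RAW r1
#7 head=10: or;blt i10/i11 2-wide

PAIRS = 4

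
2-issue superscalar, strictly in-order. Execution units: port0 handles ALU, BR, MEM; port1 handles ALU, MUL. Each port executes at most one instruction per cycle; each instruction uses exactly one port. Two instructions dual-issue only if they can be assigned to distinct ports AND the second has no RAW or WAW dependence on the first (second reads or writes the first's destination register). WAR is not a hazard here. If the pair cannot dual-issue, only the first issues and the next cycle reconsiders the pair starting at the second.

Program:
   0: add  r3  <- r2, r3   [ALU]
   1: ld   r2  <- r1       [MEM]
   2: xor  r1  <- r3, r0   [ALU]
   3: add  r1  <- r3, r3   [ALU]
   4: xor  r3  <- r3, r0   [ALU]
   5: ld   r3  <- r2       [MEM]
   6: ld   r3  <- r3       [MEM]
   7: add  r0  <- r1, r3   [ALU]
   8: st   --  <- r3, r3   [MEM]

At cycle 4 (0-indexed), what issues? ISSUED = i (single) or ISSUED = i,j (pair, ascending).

ISSUED = 6

[0] i0/i1  add.ALU;ld.MEM  -- 2-wide
[1] i2  xor.ALU  -- WAW r1
[2] i3/i4  add.ALU;xor.ALU  -- 2-wide
[3] i5  ld.MEM  -- no-port MEM/MEM
[4] i6  ld.MEM  -- RAW r3
[5] i7/i8  add.ALU;st.MEM  -- 2-wide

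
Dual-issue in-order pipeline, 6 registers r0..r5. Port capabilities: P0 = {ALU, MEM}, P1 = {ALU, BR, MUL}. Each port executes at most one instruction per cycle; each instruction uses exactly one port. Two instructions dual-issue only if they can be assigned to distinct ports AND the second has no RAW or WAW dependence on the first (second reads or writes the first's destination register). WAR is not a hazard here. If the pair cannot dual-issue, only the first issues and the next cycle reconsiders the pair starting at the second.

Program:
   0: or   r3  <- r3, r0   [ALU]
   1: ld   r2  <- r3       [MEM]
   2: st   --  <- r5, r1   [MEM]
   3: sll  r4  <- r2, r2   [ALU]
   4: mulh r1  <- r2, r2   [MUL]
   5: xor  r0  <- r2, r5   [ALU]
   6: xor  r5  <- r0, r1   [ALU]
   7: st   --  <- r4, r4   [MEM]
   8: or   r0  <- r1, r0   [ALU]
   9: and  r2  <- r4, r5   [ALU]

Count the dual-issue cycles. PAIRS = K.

PAIRS = 4

  cy0 -> i0 (or) RAW r3
  cy1 -> i1 (ld) no-port MEM/MEM
  cy2 -> i2/i3 (st/sll) 2-wide
  cy3 -> i4/i5 (mulh/xor) 2-wide
  cy4 -> i6/i7 (xor/st) 2-wide
  cy5 -> i8/i9 (or/and) 2-wide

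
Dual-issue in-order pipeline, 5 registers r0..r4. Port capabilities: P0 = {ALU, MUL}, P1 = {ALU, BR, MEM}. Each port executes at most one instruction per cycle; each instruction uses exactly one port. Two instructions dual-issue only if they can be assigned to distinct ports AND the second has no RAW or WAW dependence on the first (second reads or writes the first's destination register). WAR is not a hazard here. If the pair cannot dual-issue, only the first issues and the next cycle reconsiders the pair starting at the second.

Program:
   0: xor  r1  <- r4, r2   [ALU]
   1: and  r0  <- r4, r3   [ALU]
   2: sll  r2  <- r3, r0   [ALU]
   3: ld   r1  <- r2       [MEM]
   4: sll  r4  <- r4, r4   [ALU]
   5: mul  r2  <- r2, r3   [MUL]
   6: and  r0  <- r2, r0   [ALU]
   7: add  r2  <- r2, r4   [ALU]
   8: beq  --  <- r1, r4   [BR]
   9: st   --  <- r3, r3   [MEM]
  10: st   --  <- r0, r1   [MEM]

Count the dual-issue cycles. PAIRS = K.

PAIRS = 3

t=0 i0/i1:xor.ALU and.ALU ; 2-wide
t=1 i2:sll.ALU ; RAW r2
t=2 i3/i4:ld.MEM sll.ALU ; 2-wide
t=3 i5:mul.MUL ; RAW r2
t=4 i6/i7:and.ALU add.ALU ; 2-wide
t=5 i8:beq.BR ; no-port BR/MEM
t=6 i9:st.MEM ; no-port MEM/MEM
t=7 i10:st.MEM ; tail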